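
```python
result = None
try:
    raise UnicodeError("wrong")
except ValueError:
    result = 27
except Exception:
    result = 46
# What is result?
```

Step-by-step execution trace:
1. `raise UnicodeError(...)` raises UnicodeError.
2. `except ValueError` matches (UnicodeError is a subclass of ValueError) → result = 27.
3. `except Exception` is not reached.
Result: 27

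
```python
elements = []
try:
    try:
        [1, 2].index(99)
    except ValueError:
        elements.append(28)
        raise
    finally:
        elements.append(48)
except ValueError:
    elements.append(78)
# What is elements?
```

Step-by-step execution trace:
1. Inner try: `[1, 2].index(99)` raises ValueError.
2. Inner `except ValueError` matches → `elements.append(28)` → elements = [28].
3. bare `raise` re-raises ValueError.
4. Inner `finally` runs during unwinding: `elements.append(48)` → elements = [28, 48].
5. Outer `except ValueError` matches → `elements.append(78)` → elements = [28, 48, 78].
Result: [28, 48, 78]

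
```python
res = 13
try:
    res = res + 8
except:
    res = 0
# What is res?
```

Step-by-step execution trace:
1. res starts at 13.
2. try: `res = res + 8` → res = 21. No exception raised.
3. `except` is skipped.
Result: 21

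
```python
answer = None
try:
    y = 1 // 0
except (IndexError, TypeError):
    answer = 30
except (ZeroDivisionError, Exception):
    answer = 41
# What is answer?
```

Step-by-step execution trace:
1. `y = 1 // 0` raises ZeroDivisionError.
2. `except (IndexError, TypeError)` does not match ZeroDivisionError; skipped.
3. `except (ZeroDivisionError, Exception)` matches (ZeroDivisionError is in the tuple) → answer = 41.
Result: 41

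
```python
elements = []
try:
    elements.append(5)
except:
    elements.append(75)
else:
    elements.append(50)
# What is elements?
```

Step-by-step execution trace:
1. try: `elements.append(5)` → elements = [5]. No exception raised.
2. `except` is skipped.
3. `else` runs (try completed without exception): `elements.append(50)` → elements = [5, 50].
Result: [5, 50]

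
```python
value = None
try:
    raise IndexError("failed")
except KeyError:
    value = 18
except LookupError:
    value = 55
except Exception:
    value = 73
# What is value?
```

Step-by-step execution trace:
1. `raise IndexError(...)` raises IndexError.
2. `except KeyError` does not match (IndexError is not a subclass of KeyError); skipped.
3. `except LookupError` matches (IndexError is a subclass of LookupError) → value = 55.
4. `except Exception` is not reached.
Result: 55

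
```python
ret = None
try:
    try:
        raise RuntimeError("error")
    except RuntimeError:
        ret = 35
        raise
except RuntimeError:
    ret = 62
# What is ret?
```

Step-by-step execution trace:
1. Inner try: `raise RuntimeError("error")` raises RuntimeError.
2. Inner `except RuntimeError` matches → ret = 35.
3. bare `raise` re-raises the same RuntimeError.
4. Outer `except RuntimeError` matches → ret = 62.
Result: 62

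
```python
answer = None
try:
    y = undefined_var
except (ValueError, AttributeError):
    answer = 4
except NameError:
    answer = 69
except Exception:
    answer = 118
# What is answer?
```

Step-by-step execution trace:
1. `y = undefined_var` raises NameError.
2. `except (ValueError, AttributeError)` does not match NameError; skipped.
3. `except NameError` matches (exact type match) → answer = 69.
4. `except Exception` is not reached.
Result: 69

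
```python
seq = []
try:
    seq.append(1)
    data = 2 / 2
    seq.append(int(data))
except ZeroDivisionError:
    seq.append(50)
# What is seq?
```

Step-by-step execution trace:
1. try: `seq.append(1)` → seq = [1].
2. `data = 2 / 2` → data = 1.0. No exception raised.
3. `seq.append(int(data))` → seq = [1, 1].
4. `except ZeroDivisionError` is skipped (no exception was raised).
Result: [1, 1]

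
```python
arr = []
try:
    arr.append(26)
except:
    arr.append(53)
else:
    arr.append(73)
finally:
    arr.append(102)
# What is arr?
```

Step-by-step execution trace:
1. try: `arr.append(26)` → arr = [26]. No exception raised.
2. `except` is skipped.
3. `else` runs: `arr.append(73)` → arr = [26, 73].
4. `finally` always runs: `arr.append(102)` → arr = [26, 73, 102].
Result: [26, 73, 102]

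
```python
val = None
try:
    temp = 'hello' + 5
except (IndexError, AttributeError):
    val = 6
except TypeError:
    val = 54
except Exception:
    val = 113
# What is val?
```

Step-by-step execution trace:
1. `temp = 'hello' + 5` raises TypeError.
2. `except (IndexError, AttributeError)` does not match TypeError; skipped.
3. `except TypeError` matches (exact type match) → val = 54.
4. `except Exception` is not reached.
Result: 54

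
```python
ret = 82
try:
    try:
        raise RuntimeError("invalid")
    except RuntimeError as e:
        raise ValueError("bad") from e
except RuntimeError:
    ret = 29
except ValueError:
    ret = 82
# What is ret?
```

Step-by-step execution trace:
1. Inner try raises RuntimeError; inner `except RuntimeError as e` catches it.
2. `raise ValueError(...) from e` raises ValueError (RuntimeError is attached as __cause__, but only ValueError is active).
3. Outer `except RuntimeError` does not match ValueError; skipped.
4. Outer `except ValueError` matches → ret = 82.
Result: 82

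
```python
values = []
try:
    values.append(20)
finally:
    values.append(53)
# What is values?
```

Step-by-step execution trace:
1. try: `values.append(20)` → values = [20].
2. The try body completes without raising.
3. finally always runs: `values.append(53)` → values = [20, 53].
Result: [20, 53]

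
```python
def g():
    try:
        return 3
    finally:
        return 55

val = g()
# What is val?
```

Step-by-step execution trace:
1. `g()` enters try: `return 3` sets pending return value 3.
2. Before returning, `finally: return 55` runs and overrides the pending return.
3. g() returns 55 → val = 55.
Result: 55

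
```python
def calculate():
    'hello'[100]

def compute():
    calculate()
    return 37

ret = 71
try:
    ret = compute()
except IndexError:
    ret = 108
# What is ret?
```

Step-by-step execution trace:
1. ret starts at 71.
2. try: `compute()` calls `calculate()`.
3. `calculate()` evaluates `'hello'[100]`, which raises IndexError; it propagates through compute (uncaught).
4. `return 37` in compute is not reached; the assignment to ret does not complete.
5. `except IndexError` matches → ret = 108.
Result: 108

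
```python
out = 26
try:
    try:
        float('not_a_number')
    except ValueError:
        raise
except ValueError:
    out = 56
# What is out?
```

Step-by-step execution trace:
1. Inner try: `float('not_a_number')` raises ValueError.
2. Inner `except ValueError` matches; bare `raise` re-raises the same ValueError.
3. Outer `except ValueError` matches → out = 56.
Result: 56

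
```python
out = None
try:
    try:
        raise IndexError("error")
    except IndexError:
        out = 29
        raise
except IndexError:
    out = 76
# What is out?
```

Step-by-step execution trace:
1. Inner try: `raise IndexError("error")` raises IndexError.
2. Inner `except IndexError` matches → out = 29.
3. bare `raise` re-raises the same IndexError.
4. Outer `except IndexError` matches → out = 76.
Result: 76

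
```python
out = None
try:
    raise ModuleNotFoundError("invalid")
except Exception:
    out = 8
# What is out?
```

Step-by-step execution trace:
1. `raise ModuleNotFoundError(...)` raises ModuleNotFoundError.
2. `except Exception` matches (ModuleNotFoundError is a subclass of Exception) → out = 8.
Result: 8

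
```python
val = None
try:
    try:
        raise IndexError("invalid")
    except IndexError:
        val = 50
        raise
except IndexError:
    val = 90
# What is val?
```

Step-by-step execution trace:
1. Inner try: `raise IndexError("invalid")` raises IndexError.
2. Inner `except IndexError` matches → val = 50.
3. bare `raise` re-raises the same IndexError.
4. Outer `except IndexError` matches → val = 90.
Result: 90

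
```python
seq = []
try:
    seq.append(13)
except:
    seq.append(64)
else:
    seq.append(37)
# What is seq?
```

Step-by-step execution trace:
1. try: `seq.append(13)` → seq = [13]. No exception raised.
2. `except` is skipped.
3. `else` runs (try completed without exception): `seq.append(37)` → seq = [13, 37].
Result: [13, 37]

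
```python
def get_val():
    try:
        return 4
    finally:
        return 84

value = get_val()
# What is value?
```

Step-by-step execution trace:
1. `get_val()` enters try: `return 4` sets pending return value 4.
2. Before returning, `finally: return 84` runs and overrides the pending return.
3. get_val() returns 84 → value = 84.
Result: 84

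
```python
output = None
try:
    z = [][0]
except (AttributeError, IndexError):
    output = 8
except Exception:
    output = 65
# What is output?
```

Step-by-step execution trace:
1. `z = [][0]` raises IndexError.
2. `except (AttributeError, IndexError)` matches (IndexError is in the tuple) → output = 8.
3. `except Exception` is not reached.
Result: 8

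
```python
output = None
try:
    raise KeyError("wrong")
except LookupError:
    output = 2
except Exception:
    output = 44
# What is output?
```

Step-by-step execution trace:
1. `raise KeyError(...)` raises KeyError.
2. `except LookupError` matches (KeyError is a subclass of LookupError) → output = 2.
3. `except Exception` is not reached.
Result: 2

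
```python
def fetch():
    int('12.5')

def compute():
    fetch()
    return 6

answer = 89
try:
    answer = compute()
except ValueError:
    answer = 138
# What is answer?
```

Step-by-step execution trace:
1. answer starts at 89.
2. try: `compute()` calls `fetch()`.
3. `fetch()` evaluates `int('12.5')`, which raises ValueError; it propagates through compute (uncaught).
4. `return 6` in compute is not reached; the assignment to answer does not complete.
5. `except ValueError` matches → answer = 138.
Result: 138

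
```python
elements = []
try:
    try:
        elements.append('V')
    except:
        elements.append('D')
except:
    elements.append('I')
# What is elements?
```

Step-by-step execution trace:
1. Inner try: `elements.append('V')` → elements = ['V']. No exception raised.
2. Inner `except` is skipped.
3. Inner try completes normally; outer `except` is skipped.
Result: ['V']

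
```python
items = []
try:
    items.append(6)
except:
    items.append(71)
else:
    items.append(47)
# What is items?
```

Step-by-step execution trace:
1. try: `items.append(6)` → items = [6]. No exception raised.
2. `except` is skipped.
3. `else` runs (try completed without exception): `items.append(47)` → items = [6, 47].
Result: [6, 47]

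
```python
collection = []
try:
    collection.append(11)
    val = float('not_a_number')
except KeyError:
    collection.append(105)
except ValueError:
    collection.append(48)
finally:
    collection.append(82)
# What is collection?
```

Step-by-step execution trace:
1. try: `collection.append(11)` → collection = [11].
2. `val = float('not_a_number')` raises ValueError.
3. `except KeyError` does not match ValueError; skipped.
4. `except ValueError` matches → `collection.append(48)` → collection = [11, 48].
5. finally always runs: `collection.append(82)` → collection = [11, 48, 82].
Result: [11, 48, 82]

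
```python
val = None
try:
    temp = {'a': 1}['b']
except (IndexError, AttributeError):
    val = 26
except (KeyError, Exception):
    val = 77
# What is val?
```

Step-by-step execution trace:
1. `temp = {'a': 1}['b']` raises KeyError.
2. `except (IndexError, AttributeError)` does not match KeyError; skipped.
3. `except (KeyError, Exception)` matches (KeyError is in the tuple) → val = 77.
Result: 77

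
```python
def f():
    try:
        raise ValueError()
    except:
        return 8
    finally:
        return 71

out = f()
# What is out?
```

Step-by-step execution trace:
1. `f()` enters try: `raise ValueError()` raises ValueError.
2. bare `except` matches → `return 8` sets pending return value 8.
3. Before returning, `finally: return 71` runs and overrides the pending return.
4. f() returns 71 → out = 71.
Result: 71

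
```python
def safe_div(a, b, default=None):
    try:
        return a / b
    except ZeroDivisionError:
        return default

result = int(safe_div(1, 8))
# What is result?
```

Step-by-step execution trace:
1. `safe_div(1, 8)` enters try: `return 1 / 8` → returns 0.125. No exception raised.
2. `except ZeroDivisionError` is skipped.
3. `int(0.125)` → 0 → result = 0.
Result: 0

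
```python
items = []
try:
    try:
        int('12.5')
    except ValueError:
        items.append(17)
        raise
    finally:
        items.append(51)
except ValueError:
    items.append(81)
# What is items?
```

Step-by-step execution trace:
1. Inner try: `int('12.5')` raises ValueError.
2. Inner `except ValueError` matches → `items.append(17)` → items = [17].
3. bare `raise` re-raises ValueError.
4. Inner `finally` runs during unwinding: `items.append(51)` → items = [17, 51].
5. Outer `except ValueError` matches → `items.append(81)` → items = [17, 51, 81].
Result: [17, 51, 81]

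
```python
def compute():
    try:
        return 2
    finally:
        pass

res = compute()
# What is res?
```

Step-by-step execution trace:
1. `compute()` enters try: `return 2` sets pending return value 2.
2. Before returning, `finally: pass` runs (no effect).
3. compute() returns 2 → res = 2.
Result: 2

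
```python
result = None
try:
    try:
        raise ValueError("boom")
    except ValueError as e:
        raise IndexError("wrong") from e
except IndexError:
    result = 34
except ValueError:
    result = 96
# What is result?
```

Step-by-step execution trace:
1. Inner try raises ValueError; inner `except ValueError as e` catches it.
2. `raise IndexError(...) from e` raises IndexError (ValueError is attached as __cause__, but only IndexError is active).
3. Outer `except IndexError` matches → result = 34.
4. `except ValueError` is not reached.
Result: 34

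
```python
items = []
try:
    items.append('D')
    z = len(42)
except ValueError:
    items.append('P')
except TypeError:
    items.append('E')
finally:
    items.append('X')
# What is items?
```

Step-by-step execution trace:
1. try: `items.append('D')` → items = ['D'].
2. `z = len(42)` raises TypeError.
3. `except ValueError` does not match TypeError; skipped.
4. `except TypeError` matches → `items.append('E')` → items = ['D', 'E'].
5. finally always runs: `items.append('X')` → items = ['D', 'E', 'X'].
Result: ['D', 'E', 'X']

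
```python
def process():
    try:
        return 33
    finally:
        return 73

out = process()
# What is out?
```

Step-by-step execution trace:
1. `process()` enters try: `return 33` sets pending return value 33.
2. Before returning, `finally: return 73` runs and overrides the pending return.
3. process() returns 73 → out = 73.
Result: 73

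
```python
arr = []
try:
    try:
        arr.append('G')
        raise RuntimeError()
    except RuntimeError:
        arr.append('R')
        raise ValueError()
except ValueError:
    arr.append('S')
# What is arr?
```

Step-by-step execution trace:
1. Inner try: `arr.append('G')` → arr = ['G'].
2. `raise RuntimeError()` raises RuntimeError.
3. Inner `except RuntimeError` matches → `arr.append('R')` → arr = ['G', 'R'].
4. `raise ValueError()` raises ValueError; propagates to outer try.
5. Outer `except ValueError` matches → `arr.append('S')` → arr = ['G', 'R', 'S'].
Result: ['G', 'R', 'S']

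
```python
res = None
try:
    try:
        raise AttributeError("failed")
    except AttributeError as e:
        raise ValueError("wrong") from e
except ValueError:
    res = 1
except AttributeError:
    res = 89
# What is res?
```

Step-by-step execution trace:
1. Inner try raises AttributeError; inner `except AttributeError as e` catches it.
2. `raise ValueError(...) from e` raises ValueError (AttributeError is attached as __cause__, but only ValueError is active).
3. Outer `except ValueError` matches → res = 1.
4. `except AttributeError` is not reached.
Result: 1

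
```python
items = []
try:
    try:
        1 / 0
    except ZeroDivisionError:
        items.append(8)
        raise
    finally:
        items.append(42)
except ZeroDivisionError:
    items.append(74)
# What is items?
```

Step-by-step execution trace:
1. Inner try: `1 / 0` raises ZeroDivisionError.
2. Inner `except ZeroDivisionError` matches → `items.append(8)` → items = [8].
3. bare `raise` re-raises ZeroDivisionError.
4. Inner `finally` runs during unwinding: `items.append(42)` → items = [8, 42].
5. Outer `except ZeroDivisionError` matches → `items.append(74)` → items = [8, 42, 74].
Result: [8, 42, 74]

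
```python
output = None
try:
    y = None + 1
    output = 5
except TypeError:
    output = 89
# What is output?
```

Step-by-step execution trace:
1. `y = None + 1` raises TypeError.
2. `output = 5` is not reached.
3. `except TypeError` matches → output = 89.
Result: 89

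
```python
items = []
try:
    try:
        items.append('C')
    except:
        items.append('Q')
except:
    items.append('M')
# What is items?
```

Step-by-step execution trace:
1. Inner try: `items.append('C')` → items = ['C']. No exception raised.
2. Inner `except` is skipped.
3. Inner try completes normally; outer `except` is skipped.
Result: ['C']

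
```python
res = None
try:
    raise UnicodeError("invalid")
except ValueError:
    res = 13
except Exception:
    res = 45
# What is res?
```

Step-by-step execution trace:
1. `raise UnicodeError(...)` raises UnicodeError.
2. `except ValueError` matches (UnicodeError is a subclass of ValueError) → res = 13.
3. `except Exception` is not reached.
Result: 13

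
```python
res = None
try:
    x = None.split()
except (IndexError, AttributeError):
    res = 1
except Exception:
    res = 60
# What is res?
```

Step-by-step execution trace:
1. `x = None.split()` raises AttributeError.
2. `except (IndexError, AttributeError)` matches (AttributeError is in the tuple) → res = 1.
3. `except Exception` is not reached.
Result: 1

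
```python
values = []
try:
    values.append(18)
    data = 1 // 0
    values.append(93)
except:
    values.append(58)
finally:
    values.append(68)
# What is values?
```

Step-by-step execution trace:
1. try: `values.append(18)` → values = [18].
2. `data = 1 // 0` raises ZeroDivisionError; `values.append(93)` is not reached.
3. bare `except` matches → `values.append(58)` → values = [18, 58].
4. finally always runs: `values.append(68)` → values = [18, 58, 68].
Result: [18, 58, 68]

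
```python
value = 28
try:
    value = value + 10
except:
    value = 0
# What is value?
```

Step-by-step execution trace:
1. value starts at 28.
2. try: `value = value + 10` → value = 38. No exception raised.
3. `except` is skipped.
Result: 38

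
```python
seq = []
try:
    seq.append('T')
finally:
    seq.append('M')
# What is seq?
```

Step-by-step execution trace:
1. try: `seq.append('T')` → seq = ['T'].
2. The try body completes without raising.
3. finally always runs: `seq.append('M')` → seq = ['T', 'M'].
Result: ['T', 'M']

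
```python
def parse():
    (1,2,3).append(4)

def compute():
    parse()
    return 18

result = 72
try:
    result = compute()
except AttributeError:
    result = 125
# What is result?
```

Step-by-step execution trace:
1. result starts at 72.
2. try: `compute()` calls `parse()`.
3. `parse()` evaluates `(1,2,3).append(4)`, which raises AttributeError; it propagates through compute (uncaught).
4. `return 18` in compute is not reached; the assignment to result does not complete.
5. `except AttributeError` matches → result = 125.
Result: 125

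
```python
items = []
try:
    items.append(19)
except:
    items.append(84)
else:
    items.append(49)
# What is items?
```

Step-by-step execution trace:
1. try: `items.append(19)` → items = [19]. No exception raised.
2. `except` is skipped.
3. `else` runs (try completed without exception): `items.append(49)` → items = [19, 49].
Result: [19, 49]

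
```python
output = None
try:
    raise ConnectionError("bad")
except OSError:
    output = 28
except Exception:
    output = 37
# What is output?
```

Step-by-step execution trace:
1. `raise ConnectionError(...)` raises ConnectionError.
2. `except OSError` matches (ConnectionError is a subclass of OSError) → output = 28.
3. `except Exception` is not reached.
Result: 28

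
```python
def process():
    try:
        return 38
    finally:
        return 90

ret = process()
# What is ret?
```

Step-by-step execution trace:
1. `process()` enters try: `return 38` sets pending return value 38.
2. Before returning, `finally: return 90` runs and overrides the pending return.
3. process() returns 90 → ret = 90.
Result: 90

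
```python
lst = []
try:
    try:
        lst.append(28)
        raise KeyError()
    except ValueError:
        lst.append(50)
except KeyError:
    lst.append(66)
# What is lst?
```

Step-by-step execution trace:
1. Inner try: `lst.append(28)` → lst = [28].
2. `raise KeyError()` raises KeyError.
3. Inner `except ValueError` does not match KeyError; exception propagates to outer try.
4. Outer `except KeyError` matches → `lst.append(66)` → lst = [28, 66].
Result: [28, 66]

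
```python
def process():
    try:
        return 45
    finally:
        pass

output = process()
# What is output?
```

Step-by-step execution trace:
1. `process()` enters try: `return 45` sets pending return value 45.
2. Before returning, `finally: pass` runs (no effect).
3. process() returns 45 → output = 45.
Result: 45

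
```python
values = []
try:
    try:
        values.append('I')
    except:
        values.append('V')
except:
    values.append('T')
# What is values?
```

Step-by-step execution trace:
1. Inner try: `values.append('I')` → values = ['I']. No exception raised.
2. Inner `except` is skipped.
3. Inner try completes normally; outer `except` is skipped.
Result: ['I']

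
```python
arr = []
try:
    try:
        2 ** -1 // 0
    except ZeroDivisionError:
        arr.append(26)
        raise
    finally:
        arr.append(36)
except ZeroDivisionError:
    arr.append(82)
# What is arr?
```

Step-by-step execution trace:
1. Inner try: `2 ** -1 // 0` raises ZeroDivisionError.
2. Inner `except ZeroDivisionError` matches → `arr.append(26)` → arr = [26].
3. bare `raise` re-raises ZeroDivisionError.
4. Inner `finally` runs during unwinding: `arr.append(36)` → arr = [26, 36].
5. Outer `except ZeroDivisionError` matches → `arr.append(82)` → arr = [26, 36, 82].
Result: [26, 36, 82]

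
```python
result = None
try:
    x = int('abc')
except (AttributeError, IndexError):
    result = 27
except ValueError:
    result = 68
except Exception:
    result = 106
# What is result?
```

Step-by-step execution trace:
1. `x = int('abc')` raises ValueError.
2. `except (AttributeError, IndexError)` does not match ValueError; skipped.
3. `except ValueError` matches (exact type match) → result = 68.
4. `except Exception` is not reached.
Result: 68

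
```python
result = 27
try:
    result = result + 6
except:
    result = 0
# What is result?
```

Step-by-step execution trace:
1. result starts at 27.
2. try: `result = result + 6` → result = 33. No exception raised.
3. `except` is skipped.
Result: 33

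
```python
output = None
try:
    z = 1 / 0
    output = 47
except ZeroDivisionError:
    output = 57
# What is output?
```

Step-by-step execution trace:
1. `z = 1 / 0` raises ZeroDivisionError.
2. `output = 47` is not reached.
3. `except ZeroDivisionError` matches → output = 57.
Result: 57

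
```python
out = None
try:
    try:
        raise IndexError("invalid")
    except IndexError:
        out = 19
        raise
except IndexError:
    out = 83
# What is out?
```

Step-by-step execution trace:
1. Inner try: `raise IndexError("invalid")` raises IndexError.
2. Inner `except IndexError` matches → out = 19.
3. bare `raise` re-raises the same IndexError.
4. Outer `except IndexError` matches → out = 83.
Result: 83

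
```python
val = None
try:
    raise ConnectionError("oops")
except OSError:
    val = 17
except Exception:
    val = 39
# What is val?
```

Step-by-step execution trace:
1. `raise ConnectionError(...)` raises ConnectionError.
2. `except OSError` matches (ConnectionError is a subclass of OSError) → val = 17.
3. `except Exception` is not reached.
Result: 17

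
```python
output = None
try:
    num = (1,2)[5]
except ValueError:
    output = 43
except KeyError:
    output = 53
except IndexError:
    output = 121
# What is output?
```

Step-by-step execution trace:
1. `num = (1,2)[5]` raises IndexError.
2. `except ValueError` does not match IndexError; skipped.
3. `except KeyError` does not match IndexError; skipped.
4. `except IndexError` matches → output = 121.
Result: 121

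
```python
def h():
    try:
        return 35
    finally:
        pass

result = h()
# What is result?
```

Step-by-step execution trace:
1. `h()` enters try: `return 35` sets pending return value 35.
2. Before returning, `finally: pass` runs (no effect).
3. h() returns 35 → result = 35.
Result: 35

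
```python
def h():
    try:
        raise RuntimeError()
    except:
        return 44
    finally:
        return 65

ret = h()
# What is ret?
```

Step-by-step execution trace:
1. `h()` enters try: `raise RuntimeError()` raises RuntimeError.
2. bare `except` matches → `return 44` sets pending return value 44.
3. Before returning, `finally: return 65` runs and overrides the pending return.
4. h() returns 65 → ret = 65.
Result: 65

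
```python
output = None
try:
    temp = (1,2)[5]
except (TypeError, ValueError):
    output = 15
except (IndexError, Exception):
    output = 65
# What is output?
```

Step-by-step execution trace:
1. `temp = (1,2)[5]` raises IndexError.
2. `except (TypeError, ValueError)` does not match IndexError; skipped.
3. `except (IndexError, Exception)` matches (IndexError is in the tuple) → output = 65.
Result: 65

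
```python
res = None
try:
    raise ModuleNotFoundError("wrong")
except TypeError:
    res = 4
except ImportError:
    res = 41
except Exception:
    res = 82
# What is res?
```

Step-by-step execution trace:
1. `raise ModuleNotFoundError(...)` raises ModuleNotFoundError.
2. `except TypeError` does not match (ModuleNotFoundError is not a subclass of TypeError); skipped.
3. `except ImportError` matches (ModuleNotFoundError is a subclass of ImportError) → res = 41.
4. `except Exception` is not reached.
Result: 41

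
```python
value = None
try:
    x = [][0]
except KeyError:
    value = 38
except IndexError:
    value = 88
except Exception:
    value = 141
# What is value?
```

Step-by-step execution trace:
1. `x = [][0]` raises IndexError.
2. `except KeyError` does not match IndexError; skipped.
3. `except IndexError` matches → value = 88.
4. Remaining except clauses are skipped.
Result: 88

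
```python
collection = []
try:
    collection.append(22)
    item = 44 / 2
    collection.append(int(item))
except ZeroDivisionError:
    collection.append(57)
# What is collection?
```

Step-by-step execution trace:
1. try: `collection.append(22)` → collection = [22].
2. `item = 44 / 2` → item = 22.0. No exception raised.
3. `collection.append(int(item))` → collection = [22, 22].
4. `except ZeroDivisionError` is skipped (no exception was raised).
Result: [22, 22]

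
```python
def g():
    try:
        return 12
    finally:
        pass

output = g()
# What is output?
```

Step-by-step execution trace:
1. `g()` enters try: `return 12` sets pending return value 12.
2. Before returning, `finally: pass` runs (no effect).
3. g() returns 12 → output = 12.
Result: 12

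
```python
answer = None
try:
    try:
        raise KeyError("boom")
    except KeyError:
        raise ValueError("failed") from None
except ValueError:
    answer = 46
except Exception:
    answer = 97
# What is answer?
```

Step-by-step execution trace:
1. Inner try raises KeyError; inner `except KeyError` catches it.
2. `raise ValueError(...) from None` raises ValueError (from None suppresses __context__, but the active exception is still ValueError).
3. Outer `except ValueError` matches → answer = 46.
4. `except Exception` is not reached.
Result: 46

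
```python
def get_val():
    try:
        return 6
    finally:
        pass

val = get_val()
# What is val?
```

Step-by-step execution trace:
1. `get_val()` enters try: `return 6` sets pending return value 6.
2. Before returning, `finally: pass` runs (no effect).
3. get_val() returns 6 → val = 6.
Result: 6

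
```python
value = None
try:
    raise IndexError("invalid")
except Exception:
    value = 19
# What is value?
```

Step-by-step execution trace:
1. `raise IndexError(...)` raises IndexError.
2. `except Exception` matches (IndexError is a subclass of Exception) → value = 19.
Result: 19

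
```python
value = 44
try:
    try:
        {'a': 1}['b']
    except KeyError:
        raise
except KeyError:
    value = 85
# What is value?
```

Step-by-step execution trace:
1. Inner try: `{'a': 1}['b']` raises KeyError.
2. Inner `except KeyError` matches; bare `raise` re-raises the same KeyError.
3. Outer `except KeyError` matches → value = 85.
Result: 85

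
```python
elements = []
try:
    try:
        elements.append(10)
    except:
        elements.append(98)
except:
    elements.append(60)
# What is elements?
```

Step-by-step execution trace:
1. Inner try: `elements.append(10)` → elements = [10]. No exception raised.
2. Inner `except` is skipped.
3. Inner try completes normally; outer `except` is skipped.
Result: [10]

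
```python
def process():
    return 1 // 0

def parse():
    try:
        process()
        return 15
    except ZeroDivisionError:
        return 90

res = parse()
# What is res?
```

Step-by-step execution trace:
1. `parse()` calls `process()`.
2. `process()` evaluates `1 // 0`, which raises ZeroDivisionError; it propagates to the caller.
3. `return 15` is not reached.
4. `except ZeroDivisionError` in parse matches → returns 90.
5. res = 90.
Result: 90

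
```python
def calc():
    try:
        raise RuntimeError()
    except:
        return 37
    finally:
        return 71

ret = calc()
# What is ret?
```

Step-by-step execution trace:
1. `calc()` enters try: `raise RuntimeError()` raises RuntimeError.
2. bare `except` matches → `return 37` sets pending return value 37.
3. Before returning, `finally: return 71` runs and overrides the pending return.
4. calc() returns 71 → ret = 71.
Result: 71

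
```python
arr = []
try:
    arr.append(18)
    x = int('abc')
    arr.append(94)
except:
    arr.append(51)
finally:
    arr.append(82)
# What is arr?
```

Step-by-step execution trace:
1. try: `arr.append(18)` → arr = [18].
2. `x = int('abc')` raises ValueError; `arr.append(94)` is not reached.
3. bare `except` matches → `arr.append(51)` → arr = [18, 51].
4. finally always runs: `arr.append(82)` → arr = [18, 51, 82].
Result: [18, 51, 82]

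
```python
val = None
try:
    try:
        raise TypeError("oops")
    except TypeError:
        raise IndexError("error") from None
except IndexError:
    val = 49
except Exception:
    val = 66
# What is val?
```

Step-by-step execution trace:
1. Inner try raises TypeError; inner `except TypeError` catches it.
2. `raise IndexError(...) from None` raises IndexError (from None suppresses __context__, but the active exception is still IndexError).
3. Outer `except IndexError` matches → val = 49.
4. `except Exception` is not reached.
Result: 49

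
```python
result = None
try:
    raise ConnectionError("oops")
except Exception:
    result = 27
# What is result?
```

Step-by-step execution trace:
1. `raise ConnectionError(...)` raises ConnectionError.
2. `except Exception` matches (ConnectionError is a subclass of Exception) → result = 27.
Result: 27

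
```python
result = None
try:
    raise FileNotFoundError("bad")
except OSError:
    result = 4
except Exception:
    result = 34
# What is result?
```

Step-by-step execution trace:
1. `raise FileNotFoundError(...)` raises FileNotFoundError.
2. `except OSError` matches (FileNotFoundError is a subclass of OSError) → result = 4.
3. `except Exception` is not reached.
Result: 4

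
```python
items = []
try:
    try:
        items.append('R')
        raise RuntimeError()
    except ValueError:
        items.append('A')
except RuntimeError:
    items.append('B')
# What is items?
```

Step-by-step execution trace:
1. Inner try: `items.append('R')` → items = ['R'].
2. `raise RuntimeError()` raises RuntimeError.
3. Inner `except ValueError` does not match RuntimeError; exception propagates to outer try.
4. Outer `except RuntimeError` matches → `items.append('B')` → items = ['R', 'B'].
Result: ['R', 'B']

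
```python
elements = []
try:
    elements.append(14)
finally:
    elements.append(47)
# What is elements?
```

Step-by-step execution trace:
1. try: `elements.append(14)` → elements = [14].
2. The try body completes without raising.
3. finally always runs: `elements.append(47)` → elements = [14, 47].
Result: [14, 47]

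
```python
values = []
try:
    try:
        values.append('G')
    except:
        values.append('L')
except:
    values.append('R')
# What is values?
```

Step-by-step execution trace:
1. Inner try: `values.append('G')` → values = ['G']. No exception raised.
2. Inner `except` is skipped.
3. Inner try completes normally; outer `except` is skipped.
Result: ['G']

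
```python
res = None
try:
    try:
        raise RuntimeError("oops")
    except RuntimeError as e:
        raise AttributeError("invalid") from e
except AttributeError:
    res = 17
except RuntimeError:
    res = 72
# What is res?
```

Step-by-step execution trace:
1. Inner try raises RuntimeError; inner `except RuntimeError as e` catches it.
2. `raise AttributeError(...) from e` raises AttributeError (RuntimeError is attached as __cause__, but only AttributeError is active).
3. Outer `except AttributeError` matches → res = 17.
4. `except RuntimeError` is not reached.
Result: 17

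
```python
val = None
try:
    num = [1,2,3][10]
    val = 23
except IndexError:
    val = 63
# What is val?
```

Step-by-step execution trace:
1. `num = [1,2,3][10]` raises IndexError.
2. `val = 23` is not reached.
3. `except IndexError` matches → val = 63.
Result: 63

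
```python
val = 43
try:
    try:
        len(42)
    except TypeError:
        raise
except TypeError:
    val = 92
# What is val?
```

Step-by-step execution trace:
1. Inner try: `len(42)` raises TypeError.
2. Inner `except TypeError` matches; bare `raise` re-raises the same TypeError.
3. Outer `except TypeError` matches → val = 92.
Result: 92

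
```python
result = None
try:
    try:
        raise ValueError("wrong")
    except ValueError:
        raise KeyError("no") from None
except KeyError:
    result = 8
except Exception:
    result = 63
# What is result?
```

Step-by-step execution trace:
1. Inner try raises ValueError; inner `except ValueError` catches it.
2. `raise KeyError(...) from None` raises KeyError (from None suppresses __context__, but the active exception is still KeyError).
3. Outer `except KeyError` matches → result = 8.
4. `except Exception` is not reached.
Result: 8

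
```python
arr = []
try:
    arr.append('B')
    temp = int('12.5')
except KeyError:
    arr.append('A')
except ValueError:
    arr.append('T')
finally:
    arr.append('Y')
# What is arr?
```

Step-by-step execution trace:
1. try: `arr.append('B')` → arr = ['B'].
2. `temp = int('12.5')` raises ValueError.
3. `except KeyError` does not match ValueError; skipped.
4. `except ValueError` matches → `arr.append('T')` → arr = ['B', 'T'].
5. finally always runs: `arr.append('Y')` → arr = ['B', 'T', 'Y'].
Result: ['B', 'T', 'Y']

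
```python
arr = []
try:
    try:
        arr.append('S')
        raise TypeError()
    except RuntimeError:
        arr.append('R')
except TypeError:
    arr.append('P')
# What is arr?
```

Step-by-step execution trace:
1. Inner try: `arr.append('S')` → arr = ['S'].
2. `raise TypeError()` raises TypeError.
3. Inner `except RuntimeError` does not match TypeError; exception propagates to outer try.
4. Outer `except TypeError` matches → `arr.append('P')` → arr = ['S', 'P'].
Result: ['S', 'P']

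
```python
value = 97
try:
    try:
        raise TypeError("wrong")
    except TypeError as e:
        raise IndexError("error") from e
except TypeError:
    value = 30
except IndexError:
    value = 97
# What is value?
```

Step-by-step execution trace:
1. Inner try raises TypeError; inner `except TypeError as e` catches it.
2. `raise IndexError(...) from e` raises IndexError (TypeError is attached as __cause__, but only IndexError is active).
3. Outer `except TypeError` does not match IndexError; skipped.
4. Outer `except IndexError` matches → value = 97.
Result: 97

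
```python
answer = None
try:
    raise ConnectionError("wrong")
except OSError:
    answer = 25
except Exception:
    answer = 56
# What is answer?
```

Step-by-step execution trace:
1. `raise ConnectionError(...)` raises ConnectionError.
2. `except OSError` matches (ConnectionError is a subclass of OSError) → answer = 25.
3. `except Exception` is not reached.
Result: 25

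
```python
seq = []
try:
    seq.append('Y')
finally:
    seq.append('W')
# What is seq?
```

Step-by-step execution trace:
1. try: `seq.append('Y')` → seq = ['Y'].
2. The try body completes without raising.
3. finally always runs: `seq.append('W')` → seq = ['Y', 'W'].
Result: ['Y', 'W']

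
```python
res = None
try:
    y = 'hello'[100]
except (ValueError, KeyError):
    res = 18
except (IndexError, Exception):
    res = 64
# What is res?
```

Step-by-step execution trace:
1. `y = 'hello'[100]` raises IndexError.
2. `except (ValueError, KeyError)` does not match IndexError; skipped.
3. `except (IndexError, Exception)` matches (IndexError is in the tuple) → res = 64.
Result: 64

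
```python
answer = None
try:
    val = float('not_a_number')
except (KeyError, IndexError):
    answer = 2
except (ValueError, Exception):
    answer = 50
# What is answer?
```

Step-by-step execution trace:
1. `val = float('not_a_number')` raises ValueError.
2. `except (KeyError, IndexError)` does not match ValueError; skipped.
3. `except (ValueError, Exception)` matches (ValueError is in the tuple) → answer = 50.
Result: 50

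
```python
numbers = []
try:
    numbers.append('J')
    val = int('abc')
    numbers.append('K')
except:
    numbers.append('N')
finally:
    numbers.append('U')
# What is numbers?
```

Step-by-step execution trace:
1. try: `numbers.append('J')` → numbers = ['J'].
2. `val = int('abc')` raises ValueError; `numbers.append('K')` is not reached.
3. bare `except` matches → `numbers.append('N')` → numbers = ['J', 'N'].
4. finally always runs: `numbers.append('U')` → numbers = ['J', 'N', 'U'].
Result: ['J', 'N', 'U']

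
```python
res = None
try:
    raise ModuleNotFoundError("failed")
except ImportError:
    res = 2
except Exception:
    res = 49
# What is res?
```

Step-by-step execution trace:
1. `raise ModuleNotFoundError(...)` raises ModuleNotFoundError.
2. `except ImportError` matches (ModuleNotFoundError is a subclass of ImportError) → res = 2.
3. `except Exception` is not reached.
Result: 2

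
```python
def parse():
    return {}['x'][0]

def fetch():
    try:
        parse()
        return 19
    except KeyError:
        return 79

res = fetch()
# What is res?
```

Step-by-step execution trace:
1. `fetch()` calls `parse()`.
2. `parse()` evaluates `{}['x'][0]`, which raises KeyError; it propagates to the caller.
3. `return 19` is not reached.
4. `except KeyError` in fetch matches → returns 79.
5. res = 79.
Result: 79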